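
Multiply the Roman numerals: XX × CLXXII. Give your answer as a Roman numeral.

XX = 20
CLXXII = 172
20 × 172 = 3440

MMMCDXL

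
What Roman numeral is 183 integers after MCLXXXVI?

MCLXXXVI = 1186
1186 + 183 = 1369

MCCCLXIX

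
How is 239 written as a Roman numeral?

Convert 239 to Roman numerals:
  239 contains 2×100 (CC)
  39 contains 3×10 (XXX)
  9 contains 1×9 (IX)

CCXXXIX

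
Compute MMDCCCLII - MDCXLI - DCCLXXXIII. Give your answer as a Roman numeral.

MMDCCCLII = 2852, MDCXLI = 1641, DCCLXXXIII = 783
2852 - 1641 = 1211
1211 - 783 = 428

CDXXVIII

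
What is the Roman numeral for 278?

Convert 278 to Roman numerals:
  278 contains 2×100 (CC)
  78 contains 1×50 (L)
  28 contains 2×10 (XX)
  8 contains 1×5 (V)
  3 contains 3×1 (III)

CCLXXVIII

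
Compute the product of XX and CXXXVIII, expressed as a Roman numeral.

XX = 20
CXXXVIII = 138
20 × 138 = 2760

MMDCCLX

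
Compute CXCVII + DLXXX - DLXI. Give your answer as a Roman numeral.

CXCVII = 197, DLXXX = 580, DLXI = 561
197 + 580 = 777
777 - 561 = 216

CCXVI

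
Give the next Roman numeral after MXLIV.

MXLIV = 1044; next is 1045

MXLV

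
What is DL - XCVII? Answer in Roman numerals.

DL = 550
XCVII = 97
550 - 97 = 453

CDLIII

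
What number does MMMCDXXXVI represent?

MMMCDXXXVI: M=1000, M=1000, M=1000, CD=400, X=10, X=10, X=10, V=5, I=1
1000 + 1000 + 1000 + 400 + 10 + 10 + 10 + 5 + 1 = 3436

3436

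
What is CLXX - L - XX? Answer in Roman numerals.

CLXX = 170, L = 50, XX = 20
170 - 50 = 120
120 - 20 = 100

C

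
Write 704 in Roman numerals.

Convert 704 to Roman numerals:
  704 contains 1×500 (D)
  204 contains 2×100 (CC)
  4 contains 1×4 (IV)

DCCIV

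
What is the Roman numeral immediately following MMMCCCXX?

MMMCCCXX = 3320; next is 3321

MMMCCCXXI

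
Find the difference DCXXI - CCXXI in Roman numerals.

DCXXI = 621
CCXXI = 221
621 - 221 = 400

CD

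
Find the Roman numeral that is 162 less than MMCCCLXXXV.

MMCCCLXXXV = 2385
2385 - 162 = 2223

MMCCXXIII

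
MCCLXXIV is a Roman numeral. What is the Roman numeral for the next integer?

MCCLXXIV = 1274, so the next integer is 1274 + 1 = 1275

MCCLXXV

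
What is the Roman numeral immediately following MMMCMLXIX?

MMMCMLXIX = 3969, so the next integer is 3969 + 1 = 3970

MMMCMLXX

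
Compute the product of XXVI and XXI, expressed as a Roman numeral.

XXVI = 26
XXI = 21
26 × 21 = 546

DXLVI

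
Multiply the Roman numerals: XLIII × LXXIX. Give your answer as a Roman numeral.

XLIII = 43
LXXIX = 79
43 × 79 = 3397

MMMCCCXCVII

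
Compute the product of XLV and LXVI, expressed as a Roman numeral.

XLV = 45
LXVI = 66
45 × 66 = 2970

MMCMLXX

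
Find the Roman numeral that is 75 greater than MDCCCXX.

MDCCCXX = 1820
1820 + 75 = 1895

MDCCCXCV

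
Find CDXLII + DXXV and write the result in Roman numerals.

CDXLII = 442
DXXV = 525
442 + 525 = 967

CMLXVII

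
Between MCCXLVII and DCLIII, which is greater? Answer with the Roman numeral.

MCCXLVII = 1247
DCLIII = 653
1247 is larger

MCCXLVII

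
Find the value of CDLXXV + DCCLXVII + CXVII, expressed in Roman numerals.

CDLXXV = 475, DCCLXVII = 767, CXVII = 117
475 + 767 = 1242
1242 + 117 = 1359

MCCCLIX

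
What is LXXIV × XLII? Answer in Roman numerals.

LXXIV = 74
XLII = 42
74 × 42 = 3108

MMMCVIII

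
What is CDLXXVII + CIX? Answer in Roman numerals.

CDLXXVII = 477
CIX = 109
477 + 109 = 586

DLXXXVI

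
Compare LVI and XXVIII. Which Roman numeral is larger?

LVI = 56
XXVIII = 28
56 is larger

LVI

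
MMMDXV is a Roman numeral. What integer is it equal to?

MMMDXV: M=1000, M=1000, M=1000, D=500, X=10, V=5
1000 + 1000 + 1000 + 500 + 10 + 5 = 3515

3515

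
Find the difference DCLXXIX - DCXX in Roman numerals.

DCLXXIX = 679
DCXX = 620
679 - 620 = 59

LIX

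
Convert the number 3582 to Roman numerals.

Convert 3582 to Roman numerals:
  3582 contains 3×1000 (MMM)
  582 contains 1×500 (D)
  82 contains 1×50 (L)
  32 contains 3×10 (XXX)
  2 contains 2×1 (II)

MMMDLXXXII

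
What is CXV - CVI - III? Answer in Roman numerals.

CXV = 115, CVI = 106, III = 3
115 - 106 = 9
9 - 3 = 6

VI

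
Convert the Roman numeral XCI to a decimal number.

XCI: XC=90, I=1
90 + 1 = 91

91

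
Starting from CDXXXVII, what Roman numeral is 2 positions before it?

CDXXXVII = 437
437 - 2 = 435

CDXXXV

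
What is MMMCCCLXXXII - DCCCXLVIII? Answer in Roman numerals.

MMMCCCLXXXII = 3382
DCCCXLVIII = 848
3382 - 848 = 2534

MMDXXXIV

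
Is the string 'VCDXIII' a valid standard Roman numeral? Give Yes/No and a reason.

'VCDXIII': Invalid subtractive combination: VC

No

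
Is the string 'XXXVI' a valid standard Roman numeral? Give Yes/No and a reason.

'XXXVI': Check the rules: uses only the symbols I, V, X, L, C, D, M; no symbol is repeated more than three times in a row; V, L and D each appear at most once; no smaller symbol precedes a larger one (values never increase from left to right). Value: X (10) + X (10) + X (10) + V (5) + I (1) = 36. So it is a valid standard Roman numeral.

Yes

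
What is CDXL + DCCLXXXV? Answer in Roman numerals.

CDXL = 440
DCCLXXXV = 785
440 + 785 = 1225

MCCXXV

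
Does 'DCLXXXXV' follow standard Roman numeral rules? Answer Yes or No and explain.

'DCLXXXXV': More than 3 consecutive X's

No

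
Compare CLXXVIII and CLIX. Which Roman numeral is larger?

CLXXVIII = 178
CLIX = 159
178 is larger

CLXXVIII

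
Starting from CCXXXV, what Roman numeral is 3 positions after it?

CCXXXV = 235
235 + 3 = 238

CCXXXVIII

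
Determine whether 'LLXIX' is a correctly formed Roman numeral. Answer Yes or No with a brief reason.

'LLXIX': L should not appear more than once

No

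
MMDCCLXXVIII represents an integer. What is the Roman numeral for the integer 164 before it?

MMDCCLXXVIII = 2778
2778 - 164 = 2614

MMDCXIV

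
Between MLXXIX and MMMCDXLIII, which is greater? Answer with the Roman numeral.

MLXXIX = 1079
MMMCDXLIII = 3443
3443 is larger

MMMCDXLIII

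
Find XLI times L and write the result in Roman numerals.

XLI = 41
L = 50
41 × 50 = 2050

MML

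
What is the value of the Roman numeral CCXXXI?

CCXXXI: C=100, C=100, X=10, X=10, X=10, I=1
100 + 100 + 10 + 10 + 10 + 1 = 231

231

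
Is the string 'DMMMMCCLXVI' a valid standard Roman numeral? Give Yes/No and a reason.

'DMMMMCCLXVI': More than 3 consecutive M's

No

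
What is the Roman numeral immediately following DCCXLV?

DCCXLV = 745, so the next integer is 745 + 1 = 746

DCCXLVI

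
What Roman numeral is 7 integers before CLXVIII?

CLXVIII = 168
168 - 7 = 161

CLXI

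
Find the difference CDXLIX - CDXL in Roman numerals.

CDXLIX = 449
CDXL = 440
449 - 440 = 9

IX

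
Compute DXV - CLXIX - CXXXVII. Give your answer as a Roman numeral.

DXV = 515, CLXIX = 169, CXXXVII = 137
515 - 169 = 346
346 - 137 = 209

CCIX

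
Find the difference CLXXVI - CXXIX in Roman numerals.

CLXXVI = 176
CXXIX = 129
176 - 129 = 47

XLVII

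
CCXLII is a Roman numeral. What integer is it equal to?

CCXLII: C=100, C=100, XL=40, I=1, I=1
100 + 100 + 40 + 1 + 1 = 242

242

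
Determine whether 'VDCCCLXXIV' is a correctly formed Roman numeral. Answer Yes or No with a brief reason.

'VDCCCLXXIV': V should not appear more than once

No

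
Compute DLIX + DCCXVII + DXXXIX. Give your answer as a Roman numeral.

DLIX = 559, DCCXVII = 717, DXXXIX = 539
559 + 717 = 1276
1276 + 539 = 1815

MDCCCXV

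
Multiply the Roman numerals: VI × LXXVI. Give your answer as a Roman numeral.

VI = 6
LXXVI = 76
6 × 76 = 456

CDLVI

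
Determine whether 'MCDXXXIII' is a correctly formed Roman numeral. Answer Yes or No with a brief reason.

'MCDXXXIII': Check the rules: uses only the symbols I, V, X, L, C, D, M; no symbol is repeated more than three times in a row; V, L and D each appear at most once; the only place a smaller symbol precedes a larger one is the allowed subtractive pair CD, the symbol right after such a pair (if any) is smaller than the pair's first symbol, and otherwise the values never increase from left to right. Value: M (1000) + CD (400) + X (10) + X (10) + X (10) + I (1) + I (1) + I (1) = 1433. So it is a valid standard Roman numeral.

Yes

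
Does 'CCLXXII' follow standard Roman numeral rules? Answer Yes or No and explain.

'CCLXXII': Check the rules: uses only the symbols I, V, X, L, C, D, M; no symbol is repeated more than three times in a row; V, L and D each appear at most once; no smaller symbol precedes a larger one (values never increase from left to right). Value: C (100) + C (100) + L (50) + X (10) + X (10) + I (1) + I (1) = 272. So it is a valid standard Roman numeral.

Yes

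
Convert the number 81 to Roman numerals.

Convert 81 to Roman numerals:
  81 contains 1×50 (L)
  31 contains 3×10 (XXX)
  1 contains 1×1 (I)

LXXXI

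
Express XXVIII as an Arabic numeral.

XXVIII: X=10, X=10, V=5, I=1, I=1, I=1
10 + 10 + 5 + 1 + 1 + 1 = 28

28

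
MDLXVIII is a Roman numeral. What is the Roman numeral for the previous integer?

MDLXVIII = 1568; previous is 1567

MDLXVII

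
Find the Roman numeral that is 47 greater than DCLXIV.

DCLXIV = 664
664 + 47 = 711

DCCXI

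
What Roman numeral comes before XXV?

XXV = 25, so the previous integer is 25 - 1 = 24

XXIV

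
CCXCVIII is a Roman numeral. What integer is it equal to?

CCXCVIII: C=100, C=100, XC=90, V=5, I=1, I=1, I=1
100 + 100 + 90 + 5 + 1 + 1 + 1 = 298

298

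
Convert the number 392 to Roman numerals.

Convert 392 to Roman numerals:
  392 contains 3×100 (CCC)
  92 contains 1×90 (XC)
  2 contains 2×1 (II)

CCCXCII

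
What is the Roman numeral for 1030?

Convert 1030 to Roman numerals:
  1030 contains 1×1000 (M)
  30 contains 3×10 (XXX)

MXXX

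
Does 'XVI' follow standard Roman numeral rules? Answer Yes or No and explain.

'XVI': Check the rules: uses only the symbols I, V, X, L, C, D, M; no symbol is repeated more than three times in a row; V, L and D each appear at most once; no smaller symbol precedes a larger one (values never increase from left to right). Value: X (10) + V (5) + I (1) = 16. So it is a valid standard Roman numeral.

Yes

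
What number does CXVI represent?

CXVI: C=100, X=10, V=5, I=1
100 + 10 + 5 + 1 = 116

116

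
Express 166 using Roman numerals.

Convert 166 to Roman numerals:
  166 contains 1×100 (C)
  66 contains 1×50 (L)
  16 contains 1×10 (X)
  6 contains 1×5 (V)
  1 contains 1×1 (I)

CLXVI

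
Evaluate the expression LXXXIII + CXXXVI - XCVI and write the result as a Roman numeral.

LXXXIII = 83, CXXXVI = 136, XCVI = 96
83 + 136 = 219
219 - 96 = 123

CXXIII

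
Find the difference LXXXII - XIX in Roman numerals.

LXXXII = 82
XIX = 19
82 - 19 = 63

LXIII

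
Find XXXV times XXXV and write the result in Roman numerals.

XXXV = 35
XXXV = 35
35 × 35 = 1225

MCCXXV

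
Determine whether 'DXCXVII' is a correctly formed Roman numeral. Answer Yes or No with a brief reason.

'DXCXVII': X cannot come right after the subtractive pair XC: once X is subtracted in XC, the next symbol must be smaller than X

No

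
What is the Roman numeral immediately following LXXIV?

LXXIV = 74; next is 75

LXXV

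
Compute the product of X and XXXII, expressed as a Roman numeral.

X = 10
XXXII = 32
10 × 32 = 320

CCCXX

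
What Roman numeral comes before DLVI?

DLVI = 556; previous is 555

DLV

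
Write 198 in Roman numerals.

Convert 198 to Roman numerals:
  198 contains 1×100 (C)
  98 contains 1×90 (XC)
  8 contains 1×5 (V)
  3 contains 3×1 (III)

CXCVIII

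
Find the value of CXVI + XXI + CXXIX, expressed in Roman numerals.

CXVI = 116, XXI = 21, CXXIX = 129
116 + 21 = 137
137 + 129 = 266

CCLXVI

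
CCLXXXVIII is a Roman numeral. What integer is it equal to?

CCLXXXVIII: C=100, C=100, L=50, X=10, X=10, X=10, V=5, I=1, I=1, I=1
100 + 100 + 50 + 10 + 10 + 10 + 5 + 1 + 1 + 1 = 288

288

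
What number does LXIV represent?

LXIV: L=50, X=10, IV=4
50 + 10 + 4 = 64

64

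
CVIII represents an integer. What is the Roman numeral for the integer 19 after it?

CVIII = 108
108 + 19 = 127

CXXVII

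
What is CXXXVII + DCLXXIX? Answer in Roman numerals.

CXXXVII = 137
DCLXXIX = 679
137 + 679 = 816

DCCCXVI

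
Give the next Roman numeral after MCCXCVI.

MCCXCVI = 1296, so the next integer is 1296 + 1 = 1297

MCCXCVII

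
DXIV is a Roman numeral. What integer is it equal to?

DXIV: D=500, X=10, IV=4
500 + 10 + 4 = 514

514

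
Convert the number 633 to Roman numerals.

Convert 633 to Roman numerals:
  633 contains 1×500 (D)
  133 contains 1×100 (C)
  33 contains 3×10 (XXX)
  3 contains 3×1 (III)

DCXXXIII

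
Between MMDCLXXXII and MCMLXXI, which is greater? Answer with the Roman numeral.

MMDCLXXXII = 2682
MCMLXXI = 1971
2682 is larger

MMDCLXXXII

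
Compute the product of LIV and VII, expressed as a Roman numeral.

LIV = 54
VII = 7
54 × 7 = 378

CCCLXXVIII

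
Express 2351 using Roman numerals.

Convert 2351 to Roman numerals:
  2351 contains 2×1000 (MM)
  351 contains 3×100 (CCC)
  51 contains 1×50 (L)
  1 contains 1×1 (I)

MMCCCLI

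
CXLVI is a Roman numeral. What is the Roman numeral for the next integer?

CXLVI = 146, so the next integer is 146 + 1 = 147

CXLVII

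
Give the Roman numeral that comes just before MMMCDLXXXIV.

MMMCDLXXXIV = 3484, so the previous integer is 3484 - 1 = 3483

MMMCDLXXXIII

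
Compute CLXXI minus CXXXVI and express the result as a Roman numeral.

CLXXI = 171
CXXXVI = 136
171 - 136 = 35

XXXV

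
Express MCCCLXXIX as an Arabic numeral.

MCCCLXXIX: M=1000, C=100, C=100, C=100, L=50, X=10, X=10, IX=9
1000 + 100 + 100 + 100 + 50 + 10 + 10 + 9 = 1379

1379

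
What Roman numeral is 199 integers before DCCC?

DCCC = 800
800 - 199 = 601

DCI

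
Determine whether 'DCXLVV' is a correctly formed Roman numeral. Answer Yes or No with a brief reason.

'DCXLVV': V should not appear more than once

No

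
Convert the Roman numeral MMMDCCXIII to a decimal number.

MMMDCCXIII: M=1000, M=1000, M=1000, D=500, C=100, C=100, X=10, I=1, I=1, I=1
1000 + 1000 + 1000 + 500 + 100 + 100 + 10 + 1 + 1 + 1 = 3713

3713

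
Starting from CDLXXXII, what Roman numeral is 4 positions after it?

CDLXXXII = 482
482 + 4 = 486

CDLXXXVI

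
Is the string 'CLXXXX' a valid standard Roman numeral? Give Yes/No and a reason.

'CLXXXX': More than 3 consecutive X's

No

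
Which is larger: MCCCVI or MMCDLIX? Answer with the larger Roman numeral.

MCCCVI = 1306
MMCDLIX = 2459
2459 is larger

MMCDLIX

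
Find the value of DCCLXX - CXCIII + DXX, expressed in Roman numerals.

DCCLXX = 770, CXCIII = 193, DXX = 520
770 - 193 = 577
577 + 520 = 1097

MXCVII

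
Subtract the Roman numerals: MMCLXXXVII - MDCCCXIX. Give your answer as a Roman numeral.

MMCLXXXVII = 2187
MDCCCXIX = 1819
2187 - 1819 = 368

CCCLXVIII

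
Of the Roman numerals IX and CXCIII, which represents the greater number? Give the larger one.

IX = 9
CXCIII = 193
193 is larger

CXCIII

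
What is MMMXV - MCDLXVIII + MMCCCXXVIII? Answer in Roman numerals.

MMMXV = 3015, MCDLXVIII = 1468, MMCCCXXVIII = 2328
3015 - 1468 = 1547
1547 + 2328 = 3875

MMMDCCCLXXV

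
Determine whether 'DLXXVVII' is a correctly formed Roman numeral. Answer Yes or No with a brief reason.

'DLXXVVII': V should not appear more than once

No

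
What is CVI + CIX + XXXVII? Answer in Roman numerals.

CVI = 106, CIX = 109, XXXVII = 37
106 + 109 = 215
215 + 37 = 252

CCLII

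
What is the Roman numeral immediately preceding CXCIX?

CXCIX = 199, so the previous integer is 199 - 1 = 198

CXCVIII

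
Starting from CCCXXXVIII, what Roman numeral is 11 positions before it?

CCCXXXVIII = 338
338 - 11 = 327

CCCXXVII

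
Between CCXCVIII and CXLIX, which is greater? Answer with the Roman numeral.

CCXCVIII = 298
CXLIX = 149
298 is larger

CCXCVIII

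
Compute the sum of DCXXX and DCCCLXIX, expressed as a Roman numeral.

DCXXX = 630
DCCCLXIX = 869
630 + 869 = 1499

MCDXCIX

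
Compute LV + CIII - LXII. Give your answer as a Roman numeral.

LV = 55, CIII = 103, LXII = 62
55 + 103 = 158
158 - 62 = 96

XCVI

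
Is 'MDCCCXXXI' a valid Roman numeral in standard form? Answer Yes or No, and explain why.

'MDCCCXXXI': Check the rules: uses only the symbols I, V, X, L, C, D, M; no symbol is repeated more than three times in a row; V, L and D each appear at most once; no smaller symbol precedes a larger one (values never increase from left to right). Value: M (1000) + D (500) + C (100) + C (100) + C (100) + X (10) + X (10) + X (10) + I (1) = 1831. So it is a valid standard Roman numeral.

Yes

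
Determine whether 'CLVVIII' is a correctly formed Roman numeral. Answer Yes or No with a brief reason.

'CLVVIII': V should not appear more than once

No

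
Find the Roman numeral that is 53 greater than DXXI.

DXXI = 521
521 + 53 = 574

DLXXIV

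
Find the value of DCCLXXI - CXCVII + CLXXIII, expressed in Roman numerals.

DCCLXXI = 771, CXCVII = 197, CLXXIII = 173
771 - 197 = 574
574 + 173 = 747

DCCXLVII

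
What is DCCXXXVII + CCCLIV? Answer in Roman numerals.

DCCXXXVII = 737
CCCLIV = 354
737 + 354 = 1091

MXCI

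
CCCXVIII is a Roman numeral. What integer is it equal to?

CCCXVIII: C=100, C=100, C=100, X=10, V=5, I=1, I=1, I=1
100 + 100 + 100 + 10 + 5 + 1 + 1 + 1 = 318

318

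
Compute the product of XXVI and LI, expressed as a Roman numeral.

XXVI = 26
LI = 51
26 × 51 = 1326

MCCCXXVI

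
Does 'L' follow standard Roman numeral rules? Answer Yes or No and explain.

'L': Check the rules: uses only the symbols I, V, X, L, C, D, M; no symbol is repeated more than three times in a row; V, L and D each appear at most once; no smaller symbol precedes a larger one (values never increase from left to right). Value: L = 50. So it is a valid standard Roman numeral.

Yes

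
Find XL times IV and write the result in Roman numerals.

XL = 40
IV = 4
40 × 4 = 160

CLX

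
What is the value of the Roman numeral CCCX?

CCCX: C=100, C=100, C=100, X=10
100 + 100 + 100 + 10 = 310

310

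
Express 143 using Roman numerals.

Convert 143 to Roman numerals:
  143 contains 1×100 (C)
  43 contains 1×40 (XL)
  3 contains 3×1 (III)

CXLIII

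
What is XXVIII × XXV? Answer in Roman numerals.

XXVIII = 28
XXV = 25
28 × 25 = 700

DCC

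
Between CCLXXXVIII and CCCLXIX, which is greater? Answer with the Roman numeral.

CCLXXXVIII = 288
CCCLXIX = 369
369 is larger

CCCLXIX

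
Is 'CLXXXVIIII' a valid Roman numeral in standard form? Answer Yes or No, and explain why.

'CLXXXVIIII': More than 3 consecutive I's

No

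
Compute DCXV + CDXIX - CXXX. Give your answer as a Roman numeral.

DCXV = 615, CDXIX = 419, CXXX = 130
615 + 419 = 1034
1034 - 130 = 904

CMIV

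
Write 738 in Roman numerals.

Convert 738 to Roman numerals:
  738 contains 1×500 (D)
  238 contains 2×100 (CC)
  38 contains 3×10 (XXX)
  8 contains 1×5 (V)
  3 contains 3×1 (III)

DCCXXXVIII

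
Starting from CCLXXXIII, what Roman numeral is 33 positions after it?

CCLXXXIII = 283
283 + 33 = 316

CCCXVI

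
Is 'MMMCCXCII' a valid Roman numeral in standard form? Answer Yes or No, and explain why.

'MMMCCXCII': Check the rules: uses only the symbols I, V, X, L, C, D, M; no symbol is repeated more than three times in a row; V, L and D each appear at most once; the only place a smaller symbol precedes a larger one is the allowed subtractive pair XC, the symbol right after such a pair (if any) is smaller than the pair's first symbol, and otherwise the values never increase from left to right. Value: M (1000) + M (1000) + M (1000) + C (100) + C (100) + XC (90) + I (1) + I (1) = 3292. So it is a valid standard Roman numeral.

Yes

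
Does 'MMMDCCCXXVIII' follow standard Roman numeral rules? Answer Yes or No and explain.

'MMMDCCCXXVIII': Check the rules: uses only the symbols I, V, X, L, C, D, M; no symbol is repeated more than three times in a row; V, L and D each appear at most once; no smaller symbol precedes a larger one (values never increase from left to right). Value: M (1000) + M (1000) + M (1000) + D (500) + C (100) + C (100) + C (100) + X (10) + X (10) + V (5) + I (1) + I (1) + I (1) = 3828. So it is a valid standard Roman numeral.

Yes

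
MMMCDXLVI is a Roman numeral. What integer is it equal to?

MMMCDXLVI: M=1000, M=1000, M=1000, CD=400, XL=40, V=5, I=1
1000 + 1000 + 1000 + 400 + 40 + 5 + 1 = 3446

3446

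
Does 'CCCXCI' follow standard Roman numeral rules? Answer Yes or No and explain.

'CCCXCI': Check the rules: uses only the symbols I, V, X, L, C, D, M; no symbol is repeated more than three times in a row; V, L and D each appear at most once; the only place a smaller symbol precedes a larger one is the allowed subtractive pair XC, the symbol right after such a pair (if any) is smaller than the pair's first symbol, and otherwise the values never increase from left to right. Value: C (100) + C (100) + C (100) + XC (90) + I (1) = 391. So it is a valid standard Roman numeral.

Yes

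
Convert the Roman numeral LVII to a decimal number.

LVII: L=50, V=5, I=1, I=1
50 + 5 + 1 + 1 = 57

57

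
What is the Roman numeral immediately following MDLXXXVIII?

MDLXXXVIII = 1588; next is 1589

MDLXXXIX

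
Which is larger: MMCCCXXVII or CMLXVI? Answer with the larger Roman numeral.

MMCCCXXVII = 2327
CMLXVI = 966
2327 is larger

MMCCCXXVII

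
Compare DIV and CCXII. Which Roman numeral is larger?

DIV = 504
CCXII = 212
504 is larger

DIV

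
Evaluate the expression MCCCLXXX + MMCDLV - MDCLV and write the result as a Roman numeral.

MCCCLXXX = 1380, MMCDLV = 2455, MDCLV = 1655
1380 + 2455 = 3835
3835 - 1655 = 2180

MMCLXXX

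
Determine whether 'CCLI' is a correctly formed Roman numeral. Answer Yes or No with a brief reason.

'CCLI': Check the rules: uses only the symbols I, V, X, L, C, D, M; no symbol is repeated more than three times in a row; V, L and D each appear at most once; no smaller symbol precedes a larger one (values never increase from left to right). Value: C (100) + C (100) + L (50) + I (1) = 251. So it is a valid standard Roman numeral.

Yes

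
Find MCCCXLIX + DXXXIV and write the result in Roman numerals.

MCCCXLIX = 1349
DXXXIV = 534
1349 + 534 = 1883

MDCCCLXXXIII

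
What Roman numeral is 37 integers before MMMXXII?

MMMXXII = 3022
3022 - 37 = 2985

MMCMLXXXV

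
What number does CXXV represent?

CXXV: C=100, X=10, X=10, V=5
100 + 10 + 10 + 5 = 125

125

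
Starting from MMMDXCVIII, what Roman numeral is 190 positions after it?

MMMDXCVIII = 3598
3598 + 190 = 3788

MMMDCCLXXXVIII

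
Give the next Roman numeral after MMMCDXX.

MMMCDXX = 3420; next is 3421

MMMCDXXI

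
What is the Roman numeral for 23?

Convert 23 to Roman numerals:
  23 contains 2×10 (XX)
  3 contains 3×1 (III)

XXIII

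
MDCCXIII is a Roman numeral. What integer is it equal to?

MDCCXIII: M=1000, D=500, C=100, C=100, X=10, I=1, I=1, I=1
1000 + 500 + 100 + 100 + 10 + 1 + 1 + 1 = 1713

1713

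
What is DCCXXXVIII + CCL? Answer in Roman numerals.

DCCXXXVIII = 738
CCL = 250
738 + 250 = 988

CMLXXXVIII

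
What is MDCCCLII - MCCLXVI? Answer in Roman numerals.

MDCCCLII = 1852
MCCLXVI = 1266
1852 - 1266 = 586

DLXXXVI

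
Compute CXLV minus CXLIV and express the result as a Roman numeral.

CXLV = 145
CXLIV = 144
145 - 144 = 1

I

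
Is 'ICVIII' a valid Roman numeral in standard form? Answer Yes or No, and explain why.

'ICVIII': Invalid subtractive combination: IC

No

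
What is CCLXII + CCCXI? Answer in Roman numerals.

CCLXII = 262
CCCXI = 311
262 + 311 = 573

DLXXIII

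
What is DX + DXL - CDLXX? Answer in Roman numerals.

DX = 510, DXL = 540, CDLXX = 470
510 + 540 = 1050
1050 - 470 = 580

DLXXX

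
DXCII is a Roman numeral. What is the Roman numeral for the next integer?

DXCII = 592, so the next integer is 592 + 1 = 593

DXCIII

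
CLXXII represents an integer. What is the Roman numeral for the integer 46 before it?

CLXXII = 172
172 - 46 = 126

CXXVI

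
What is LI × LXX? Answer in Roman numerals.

LI = 51
LXX = 70
51 × 70 = 3570

MMMDLXX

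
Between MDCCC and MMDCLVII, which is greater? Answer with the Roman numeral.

MDCCC = 1800
MMDCLVII = 2657
2657 is larger

MMDCLVII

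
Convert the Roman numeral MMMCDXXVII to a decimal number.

MMMCDXXVII: M=1000, M=1000, M=1000, CD=400, X=10, X=10, V=5, I=1, I=1
1000 + 1000 + 1000 + 400 + 10 + 10 + 5 + 1 + 1 = 3427

3427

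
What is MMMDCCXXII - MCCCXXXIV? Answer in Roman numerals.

MMMDCCXXII = 3722
MCCCXXXIV = 1334
3722 - 1334 = 2388

MMCCCLXXXVIII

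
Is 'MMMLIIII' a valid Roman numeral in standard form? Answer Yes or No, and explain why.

'MMMLIIII': More than 3 consecutive I's

No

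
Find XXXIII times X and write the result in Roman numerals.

XXXIII = 33
X = 10
33 × 10 = 330

CCCXXX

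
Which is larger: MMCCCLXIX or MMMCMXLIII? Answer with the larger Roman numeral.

MMCCCLXIX = 2369
MMMCMXLIII = 3943
3943 is larger

MMMCMXLIII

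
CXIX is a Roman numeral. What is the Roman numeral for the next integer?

CXIX = 119; next is 120

CXX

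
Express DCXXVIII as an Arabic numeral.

DCXXVIII: D=500, C=100, X=10, X=10, V=5, I=1, I=1, I=1
500 + 100 + 10 + 10 + 5 + 1 + 1 + 1 = 628

628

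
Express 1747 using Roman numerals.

Convert 1747 to Roman numerals:
  1747 contains 1×1000 (M)
  747 contains 1×500 (D)
  247 contains 2×100 (CC)
  47 contains 1×40 (XL)
  7 contains 1×5 (V)
  2 contains 2×1 (II)

MDCCXLVII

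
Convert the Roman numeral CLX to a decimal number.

CLX: C=100, L=50, X=10
100 + 50 + 10 = 160

160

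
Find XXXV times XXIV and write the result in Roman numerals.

XXXV = 35
XXIV = 24
35 × 24 = 840

DCCCXL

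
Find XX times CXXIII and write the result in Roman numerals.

XX = 20
CXXIII = 123
20 × 123 = 2460

MMCDLX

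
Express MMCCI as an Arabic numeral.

MMCCI: M=1000, M=1000, C=100, C=100, I=1
1000 + 1000 + 100 + 100 + 1 = 2201

2201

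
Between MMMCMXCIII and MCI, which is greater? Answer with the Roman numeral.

MMMCMXCIII = 3993
MCI = 1101
3993 is larger

MMMCMXCIII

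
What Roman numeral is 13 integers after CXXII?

CXXII = 122
122 + 13 = 135

CXXXV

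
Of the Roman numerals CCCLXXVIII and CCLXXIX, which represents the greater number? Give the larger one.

CCCLXXVIII = 378
CCLXXIX = 279
378 is larger

CCCLXXVIII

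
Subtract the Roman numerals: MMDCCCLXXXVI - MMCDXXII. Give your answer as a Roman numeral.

MMDCCCLXXXVI = 2886
MMCDXXII = 2422
2886 - 2422 = 464

CDLXIV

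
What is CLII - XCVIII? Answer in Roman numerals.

CLII = 152
XCVIII = 98
152 - 98 = 54

LIV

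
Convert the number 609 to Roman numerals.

Convert 609 to Roman numerals:
  609 contains 1×500 (D)
  109 contains 1×100 (C)
  9 contains 1×9 (IX)

DCIX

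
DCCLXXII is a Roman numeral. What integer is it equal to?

DCCLXXII: D=500, C=100, C=100, L=50, X=10, X=10, I=1, I=1
500 + 100 + 100 + 50 + 10 + 10 + 1 + 1 = 772

772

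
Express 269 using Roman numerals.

Convert 269 to Roman numerals:
  269 contains 2×100 (CC)
  69 contains 1×50 (L)
  19 contains 1×10 (X)
  9 contains 1×9 (IX)

CCLXIX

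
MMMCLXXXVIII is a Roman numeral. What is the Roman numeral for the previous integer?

MMMCLXXXVIII = 3188, so the previous integer is 3188 - 1 = 3187

MMMCLXXXVII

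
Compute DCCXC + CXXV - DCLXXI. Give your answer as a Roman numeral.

DCCXC = 790, CXXV = 125, DCLXXI = 671
790 + 125 = 915
915 - 671 = 244

CCXLIV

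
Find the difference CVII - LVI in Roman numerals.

CVII = 107
LVI = 56
107 - 56 = 51

LI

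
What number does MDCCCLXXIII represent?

MDCCCLXXIII: M=1000, D=500, C=100, C=100, C=100, L=50, X=10, X=10, I=1, I=1, I=1
1000 + 500 + 100 + 100 + 100 + 50 + 10 + 10 + 1 + 1 + 1 = 1873

1873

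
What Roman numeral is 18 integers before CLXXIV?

CLXXIV = 174
174 - 18 = 156

CLVI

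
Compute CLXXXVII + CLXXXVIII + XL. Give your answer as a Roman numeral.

CLXXXVII = 187, CLXXXVIII = 188, XL = 40
187 + 188 = 375
375 + 40 = 415

CDXV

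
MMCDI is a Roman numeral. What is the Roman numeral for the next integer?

MMCDI = 2401, so the next integer is 2401 + 1 = 2402

MMCDII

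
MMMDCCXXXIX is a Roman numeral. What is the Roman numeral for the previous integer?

MMMDCCXXXIX = 3739, so the previous integer is 3739 - 1 = 3738

MMMDCCXXXVIII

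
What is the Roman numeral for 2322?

Convert 2322 to Roman numerals:
  2322 contains 2×1000 (MM)
  322 contains 3×100 (CCC)
  22 contains 2×10 (XX)
  2 contains 2×1 (II)

MMCCCXXII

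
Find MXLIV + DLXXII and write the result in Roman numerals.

MXLIV = 1044
DLXXII = 572
1044 + 572 = 1616

MDCXVI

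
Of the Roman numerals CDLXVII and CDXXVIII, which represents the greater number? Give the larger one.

CDLXVII = 467
CDXXVIII = 428
467 is larger

CDLXVII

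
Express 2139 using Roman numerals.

Convert 2139 to Roman numerals:
  2139 contains 2×1000 (MM)
  139 contains 1×100 (C)
  39 contains 3×10 (XXX)
  9 contains 1×9 (IX)

MMCXXXIX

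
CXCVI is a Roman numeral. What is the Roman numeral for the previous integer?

CXCVI = 196; previous is 195

CXCV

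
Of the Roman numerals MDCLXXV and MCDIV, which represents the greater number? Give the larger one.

MDCLXXV = 1675
MCDIV = 1404
1675 is larger

MDCLXXV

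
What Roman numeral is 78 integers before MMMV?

MMMV = 3005
3005 - 78 = 2927

MMCMXXVII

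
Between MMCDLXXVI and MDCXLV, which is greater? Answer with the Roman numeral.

MMCDLXXVI = 2476
MDCXLV = 1645
2476 is larger

MMCDLXXVI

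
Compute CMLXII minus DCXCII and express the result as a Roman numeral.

CMLXII = 962
DCXCII = 692
962 - 692 = 270

CCLXX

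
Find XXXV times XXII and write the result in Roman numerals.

XXXV = 35
XXII = 22
35 × 22 = 770

DCCLXX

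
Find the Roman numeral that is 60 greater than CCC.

CCC = 300
300 + 60 = 360

CCCLX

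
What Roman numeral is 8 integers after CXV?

CXV = 115
115 + 8 = 123

CXXIII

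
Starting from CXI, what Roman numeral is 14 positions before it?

CXI = 111
111 - 14 = 97

XCVII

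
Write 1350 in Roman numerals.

Convert 1350 to Roman numerals:
  1350 contains 1×1000 (M)
  350 contains 3×100 (CCC)
  50 contains 1×50 (L)

MCCCL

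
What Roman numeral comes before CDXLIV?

CDXLIV = 444, so the previous integer is 444 - 1 = 443

CDXLIII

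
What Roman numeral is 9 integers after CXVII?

CXVII = 117
117 + 9 = 126

CXXVI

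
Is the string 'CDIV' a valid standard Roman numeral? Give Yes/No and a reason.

'CDIV': Check the rules: uses only the symbols I, V, X, L, C, D, M; no symbol is repeated more than three times in a row; V, L and D each appear at most once; the only places a smaller symbol precedes a larger one are the allowed subtractive pairs CD, IV, the symbol right after such a pair (if any) is smaller than the pair's first symbol, and otherwise the values never increase from left to right. Value: CD (400) + IV (4) = 404. So it is a valid standard Roman numeral.

Yes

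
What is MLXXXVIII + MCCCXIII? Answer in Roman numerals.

MLXXXVIII = 1088
MCCCXIII = 1313
1088 + 1313 = 2401

MMCDI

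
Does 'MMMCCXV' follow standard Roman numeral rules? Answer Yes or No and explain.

'MMMCCXV': Check the rules: uses only the symbols I, V, X, L, C, D, M; no symbol is repeated more than three times in a row; V, L and D each appear at most once; no smaller symbol precedes a larger one (values never increase from left to right). Value: M (1000) + M (1000) + M (1000) + C (100) + C (100) + X (10) + V (5) = 3215. So it is a valid standard Roman numeral.

Yes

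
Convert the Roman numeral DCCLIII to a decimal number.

DCCLIII: D=500, C=100, C=100, L=50, I=1, I=1, I=1
500 + 100 + 100 + 50 + 1 + 1 + 1 = 753

753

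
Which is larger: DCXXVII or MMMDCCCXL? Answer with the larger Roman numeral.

DCXXVII = 627
MMMDCCCXL = 3840
3840 is larger

MMMDCCCXL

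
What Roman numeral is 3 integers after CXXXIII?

CXXXIII = 133
133 + 3 = 136

CXXXVI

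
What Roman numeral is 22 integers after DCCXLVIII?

DCCXLVIII = 748
748 + 22 = 770

DCCLXX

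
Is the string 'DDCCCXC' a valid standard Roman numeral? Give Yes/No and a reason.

'DDCCCXC': D should not appear more than once

No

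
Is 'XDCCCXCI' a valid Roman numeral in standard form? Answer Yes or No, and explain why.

'XDCCCXCI': Invalid subtractive combination: XD

No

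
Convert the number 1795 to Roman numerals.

Convert 1795 to Roman numerals:
  1795 contains 1×1000 (M)
  795 contains 1×500 (D)
  295 contains 2×100 (CC)
  95 contains 1×90 (XC)
  5 contains 1×5 (V)

MDCCXCV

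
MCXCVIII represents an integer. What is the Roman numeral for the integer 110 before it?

MCXCVIII = 1198
1198 - 110 = 1088

MLXXXVIII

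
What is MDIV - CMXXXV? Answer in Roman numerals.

MDIV = 1504
CMXXXV = 935
1504 - 935 = 569

DLXIX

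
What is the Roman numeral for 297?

Convert 297 to Roman numerals:
  297 contains 2×100 (CC)
  97 contains 1×90 (XC)
  7 contains 1×5 (V)
  2 contains 2×1 (II)

CCXCVII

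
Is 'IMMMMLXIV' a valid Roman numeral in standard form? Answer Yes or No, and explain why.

'IMMMMLXIV': More than 3 consecutive M's

No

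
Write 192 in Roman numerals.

Convert 192 to Roman numerals:
  192 contains 1×100 (C)
  92 contains 1×90 (XC)
  2 contains 2×1 (II)

CXCII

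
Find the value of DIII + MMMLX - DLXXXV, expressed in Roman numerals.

DIII = 503, MMMLX = 3060, DLXXXV = 585
503 + 3060 = 3563
3563 - 585 = 2978

MMCMLXXVIII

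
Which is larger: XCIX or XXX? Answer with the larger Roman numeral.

XCIX = 99
XXX = 30
99 is larger

XCIX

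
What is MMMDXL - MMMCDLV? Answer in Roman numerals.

MMMDXL = 3540
MMMCDLV = 3455
3540 - 3455 = 85

LXXXV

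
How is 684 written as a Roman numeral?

Convert 684 to Roman numerals:
  684 contains 1×500 (D)
  184 contains 1×100 (C)
  84 contains 1×50 (L)
  34 contains 3×10 (XXX)
  4 contains 1×4 (IV)

DCLXXXIV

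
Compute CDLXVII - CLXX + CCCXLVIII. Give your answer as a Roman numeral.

CDLXVII = 467, CLXX = 170, CCCXLVIII = 348
467 - 170 = 297
297 + 348 = 645

DCXLV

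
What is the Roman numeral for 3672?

Convert 3672 to Roman numerals:
  3672 contains 3×1000 (MMM)
  672 contains 1×500 (D)
  172 contains 1×100 (C)
  72 contains 1×50 (L)
  22 contains 2×10 (XX)
  2 contains 2×1 (II)

MMMDCLXXII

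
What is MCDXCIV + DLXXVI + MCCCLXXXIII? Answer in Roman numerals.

MCDXCIV = 1494, DLXXVI = 576, MCCCLXXXIII = 1383
1494 + 576 = 2070
2070 + 1383 = 3453

MMMCDLIII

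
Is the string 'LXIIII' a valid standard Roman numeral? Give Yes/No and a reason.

'LXIIII': More than 3 consecutive I's

No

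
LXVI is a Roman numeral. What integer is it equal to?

LXVI: L=50, X=10, V=5, I=1
50 + 10 + 5 + 1 = 66

66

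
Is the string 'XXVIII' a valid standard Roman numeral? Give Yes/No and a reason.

'XXVIII': Check the rules: uses only the symbols I, V, X, L, C, D, M; no symbol is repeated more than three times in a row; V, L and D each appear at most once; no smaller symbol precedes a larger one (values never increase from left to right). Value: X (10) + X (10) + V (5) + I (1) + I (1) + I (1) = 28. So it is a valid standard Roman numeral.

Yes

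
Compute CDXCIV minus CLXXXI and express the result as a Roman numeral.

CDXCIV = 494
CLXXXI = 181
494 - 181 = 313

CCCXIII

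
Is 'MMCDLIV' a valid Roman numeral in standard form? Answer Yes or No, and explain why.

'MMCDLIV': Check the rules: uses only the symbols I, V, X, L, C, D, M; no symbol is repeated more than three times in a row; V, L and D each appear at most once; the only places a smaller symbol precedes a larger one are the allowed subtractive pairs CD, IV, the symbol right after such a pair (if any) is smaller than the pair's first symbol, and otherwise the values never increase from left to right. Value: M (1000) + M (1000) + CD (400) + L (50) + IV (4) = 2454. So it is a valid standard Roman numeral.

Yes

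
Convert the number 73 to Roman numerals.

Convert 73 to Roman numerals:
  73 contains 1×50 (L)
  23 contains 2×10 (XX)
  3 contains 3×1 (III)

LXXIII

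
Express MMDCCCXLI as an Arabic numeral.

MMDCCCXLI: M=1000, M=1000, D=500, C=100, C=100, C=100, XL=40, I=1
1000 + 1000 + 500 + 100 + 100 + 100 + 40 + 1 = 2841

2841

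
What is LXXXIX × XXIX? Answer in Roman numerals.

LXXXIX = 89
XXIX = 29
89 × 29 = 2581

MMDLXXXI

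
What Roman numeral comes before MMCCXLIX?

MMCCXLIX = 2249; previous is 2248

MMCCXLVIII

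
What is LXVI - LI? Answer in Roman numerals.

LXVI = 66
LI = 51
66 - 51 = 15

XV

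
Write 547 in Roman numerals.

Convert 547 to Roman numerals:
  547 contains 1×500 (D)
  47 contains 1×40 (XL)
  7 contains 1×5 (V)
  2 contains 2×1 (II)

DXLVII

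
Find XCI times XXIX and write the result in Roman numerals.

XCI = 91
XXIX = 29
91 × 29 = 2639

MMDCXXXIX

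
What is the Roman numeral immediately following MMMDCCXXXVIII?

MMMDCCXXXVIII = 3738, so the next integer is 3738 + 1 = 3739

MMMDCCXXXIX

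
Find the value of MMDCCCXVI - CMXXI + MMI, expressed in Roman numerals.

MMDCCCXVI = 2816, CMXXI = 921, MMI = 2001
2816 - 921 = 1895
1895 + 2001 = 3896

MMMDCCCXCVI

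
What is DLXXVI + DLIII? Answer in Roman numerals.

DLXXVI = 576
DLIII = 553
576 + 553 = 1129

MCXXIX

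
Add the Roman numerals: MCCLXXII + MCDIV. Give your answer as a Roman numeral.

MCCLXXII = 1272
MCDIV = 1404
1272 + 1404 = 2676

MMDCLXXVI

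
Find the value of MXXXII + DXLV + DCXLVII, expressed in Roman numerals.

MXXXII = 1032, DXLV = 545, DCXLVII = 647
1032 + 545 = 1577
1577 + 647 = 2224

MMCCXXIV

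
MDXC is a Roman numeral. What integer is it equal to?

MDXC: M=1000, D=500, XC=90
1000 + 500 + 90 = 1590

1590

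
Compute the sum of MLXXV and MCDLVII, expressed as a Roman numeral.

MLXXV = 1075
MCDLVII = 1457
1075 + 1457 = 2532

MMDXXXII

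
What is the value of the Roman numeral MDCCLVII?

MDCCLVII: M=1000, D=500, C=100, C=100, L=50, V=5, I=1, I=1
1000 + 500 + 100 + 100 + 50 + 5 + 1 + 1 = 1757

1757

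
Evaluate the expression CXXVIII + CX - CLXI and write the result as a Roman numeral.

CXXVIII = 128, CX = 110, CLXI = 161
128 + 110 = 238
238 - 161 = 77

LXXVII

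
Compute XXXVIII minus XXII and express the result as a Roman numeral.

XXXVIII = 38
XXII = 22
38 - 22 = 16

XVI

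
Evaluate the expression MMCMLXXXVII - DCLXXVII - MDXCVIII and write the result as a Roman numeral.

MMCMLXXXVII = 2987, DCLXXVII = 677, MDXCVIII = 1598
2987 - 677 = 2310
2310 - 1598 = 712

DCCXII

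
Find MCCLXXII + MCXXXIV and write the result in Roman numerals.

MCCLXXII = 1272
MCXXXIV = 1134
1272 + 1134 = 2406

MMCDVI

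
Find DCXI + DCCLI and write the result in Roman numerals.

DCXI = 611
DCCLI = 751
611 + 751 = 1362

MCCCLXII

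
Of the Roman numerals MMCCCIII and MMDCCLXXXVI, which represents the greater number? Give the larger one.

MMCCCIII = 2303
MMDCCLXXXVI = 2786
2786 is larger

MMDCCLXXXVI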